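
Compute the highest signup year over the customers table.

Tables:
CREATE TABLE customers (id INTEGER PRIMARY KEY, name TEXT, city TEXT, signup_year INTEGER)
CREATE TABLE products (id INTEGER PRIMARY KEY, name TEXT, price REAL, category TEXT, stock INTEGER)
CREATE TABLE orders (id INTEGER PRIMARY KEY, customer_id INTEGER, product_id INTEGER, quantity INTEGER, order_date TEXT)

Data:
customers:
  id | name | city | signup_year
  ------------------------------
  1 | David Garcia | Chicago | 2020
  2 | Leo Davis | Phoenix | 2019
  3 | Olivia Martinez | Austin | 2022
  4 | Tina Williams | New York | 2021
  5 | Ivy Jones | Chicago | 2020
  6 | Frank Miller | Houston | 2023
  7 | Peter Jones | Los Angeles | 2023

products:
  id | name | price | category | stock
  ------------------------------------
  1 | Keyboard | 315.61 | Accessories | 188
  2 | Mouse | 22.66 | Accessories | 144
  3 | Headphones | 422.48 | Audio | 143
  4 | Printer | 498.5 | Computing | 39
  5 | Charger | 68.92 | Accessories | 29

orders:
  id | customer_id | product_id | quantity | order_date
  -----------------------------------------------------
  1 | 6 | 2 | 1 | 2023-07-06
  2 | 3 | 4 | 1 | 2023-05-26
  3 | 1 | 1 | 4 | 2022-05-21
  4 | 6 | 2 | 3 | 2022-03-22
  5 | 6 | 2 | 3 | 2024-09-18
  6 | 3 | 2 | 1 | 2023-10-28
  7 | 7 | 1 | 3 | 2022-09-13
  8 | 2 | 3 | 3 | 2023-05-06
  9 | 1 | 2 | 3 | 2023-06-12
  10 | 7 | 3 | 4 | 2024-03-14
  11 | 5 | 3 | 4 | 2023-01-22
SELECT MAX(signup_year) FROM customers

Execution result:
2023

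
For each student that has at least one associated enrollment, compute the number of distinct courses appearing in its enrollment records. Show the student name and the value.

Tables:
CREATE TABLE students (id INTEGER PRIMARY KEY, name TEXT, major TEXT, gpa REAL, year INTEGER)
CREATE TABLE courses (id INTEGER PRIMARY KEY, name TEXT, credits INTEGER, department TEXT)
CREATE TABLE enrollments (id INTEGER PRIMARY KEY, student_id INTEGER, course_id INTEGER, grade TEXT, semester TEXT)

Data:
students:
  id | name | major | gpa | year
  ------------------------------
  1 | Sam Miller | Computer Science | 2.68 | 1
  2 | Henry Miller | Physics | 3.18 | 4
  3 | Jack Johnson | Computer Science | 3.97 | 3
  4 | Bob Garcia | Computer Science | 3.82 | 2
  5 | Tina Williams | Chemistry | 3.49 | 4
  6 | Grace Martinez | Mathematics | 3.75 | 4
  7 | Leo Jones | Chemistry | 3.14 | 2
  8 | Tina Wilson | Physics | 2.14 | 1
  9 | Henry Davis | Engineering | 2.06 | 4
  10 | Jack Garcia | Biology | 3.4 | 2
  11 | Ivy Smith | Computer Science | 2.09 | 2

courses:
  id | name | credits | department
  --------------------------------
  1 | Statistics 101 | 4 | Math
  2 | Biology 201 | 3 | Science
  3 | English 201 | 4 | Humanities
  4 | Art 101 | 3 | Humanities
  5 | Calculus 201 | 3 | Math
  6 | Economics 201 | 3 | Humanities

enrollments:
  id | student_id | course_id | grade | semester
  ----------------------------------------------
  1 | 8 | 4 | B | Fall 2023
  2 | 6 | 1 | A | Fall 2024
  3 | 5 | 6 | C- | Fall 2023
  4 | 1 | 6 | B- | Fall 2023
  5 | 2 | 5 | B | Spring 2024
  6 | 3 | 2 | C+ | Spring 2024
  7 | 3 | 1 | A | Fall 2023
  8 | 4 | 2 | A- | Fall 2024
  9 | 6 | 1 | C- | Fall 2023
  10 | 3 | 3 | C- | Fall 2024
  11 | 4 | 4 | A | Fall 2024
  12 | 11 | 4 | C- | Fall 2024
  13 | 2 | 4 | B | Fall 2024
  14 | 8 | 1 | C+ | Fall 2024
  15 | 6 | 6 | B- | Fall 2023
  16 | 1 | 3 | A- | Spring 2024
SELECT p.name, COUNT(DISTINCT c.course_id) AS distinct_course_count FROM enrollments c JOIN students p ON c.student_id = p.id GROUP BY p.id, p.name

Execution result:
name | distinct_course_count
Sam Miller | 2
Henry Miller | 2
Jack Johnson | 3
Bob Garcia | 2
Tina Williams | 1
Grace Martinez | 2
Tina Wilson | 2
Ivy Smith | 1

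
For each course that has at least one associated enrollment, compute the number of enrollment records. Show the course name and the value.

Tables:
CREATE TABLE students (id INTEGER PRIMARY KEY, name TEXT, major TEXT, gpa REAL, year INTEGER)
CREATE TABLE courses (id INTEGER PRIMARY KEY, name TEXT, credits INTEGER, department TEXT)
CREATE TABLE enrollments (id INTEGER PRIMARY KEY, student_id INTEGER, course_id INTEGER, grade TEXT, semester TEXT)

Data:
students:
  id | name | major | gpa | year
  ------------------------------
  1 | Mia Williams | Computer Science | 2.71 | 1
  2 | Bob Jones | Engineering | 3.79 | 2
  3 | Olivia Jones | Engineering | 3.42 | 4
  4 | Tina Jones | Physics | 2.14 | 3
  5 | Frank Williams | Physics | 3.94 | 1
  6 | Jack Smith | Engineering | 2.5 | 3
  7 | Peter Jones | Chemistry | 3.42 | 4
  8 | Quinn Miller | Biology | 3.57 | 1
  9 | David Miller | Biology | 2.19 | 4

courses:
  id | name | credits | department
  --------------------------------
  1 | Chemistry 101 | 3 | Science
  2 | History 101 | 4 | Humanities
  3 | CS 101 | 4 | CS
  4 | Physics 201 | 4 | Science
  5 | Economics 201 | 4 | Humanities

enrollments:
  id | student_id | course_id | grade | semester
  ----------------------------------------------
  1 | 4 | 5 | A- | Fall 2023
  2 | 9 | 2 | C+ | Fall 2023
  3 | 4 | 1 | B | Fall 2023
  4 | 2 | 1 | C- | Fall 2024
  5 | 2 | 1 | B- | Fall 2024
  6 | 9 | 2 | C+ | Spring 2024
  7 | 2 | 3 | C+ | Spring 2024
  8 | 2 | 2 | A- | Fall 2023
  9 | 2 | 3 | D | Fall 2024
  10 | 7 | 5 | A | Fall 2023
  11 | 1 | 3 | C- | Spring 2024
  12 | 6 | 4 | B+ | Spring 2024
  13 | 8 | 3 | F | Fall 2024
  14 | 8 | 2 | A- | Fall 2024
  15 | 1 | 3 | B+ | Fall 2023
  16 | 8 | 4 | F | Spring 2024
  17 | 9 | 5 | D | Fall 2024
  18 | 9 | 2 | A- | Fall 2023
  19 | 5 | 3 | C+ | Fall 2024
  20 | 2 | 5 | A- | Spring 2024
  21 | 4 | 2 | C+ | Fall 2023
SELECT p.name, COUNT(*) AS n FROM enrollments c JOIN courses p ON c.course_id = p.id GROUP BY p.id, p.name

Execution result:
name | n
Chemistry 101 | 3
History 101 | 6
CS 101 | 6
Physics 201 | 2
Economics 201 | 4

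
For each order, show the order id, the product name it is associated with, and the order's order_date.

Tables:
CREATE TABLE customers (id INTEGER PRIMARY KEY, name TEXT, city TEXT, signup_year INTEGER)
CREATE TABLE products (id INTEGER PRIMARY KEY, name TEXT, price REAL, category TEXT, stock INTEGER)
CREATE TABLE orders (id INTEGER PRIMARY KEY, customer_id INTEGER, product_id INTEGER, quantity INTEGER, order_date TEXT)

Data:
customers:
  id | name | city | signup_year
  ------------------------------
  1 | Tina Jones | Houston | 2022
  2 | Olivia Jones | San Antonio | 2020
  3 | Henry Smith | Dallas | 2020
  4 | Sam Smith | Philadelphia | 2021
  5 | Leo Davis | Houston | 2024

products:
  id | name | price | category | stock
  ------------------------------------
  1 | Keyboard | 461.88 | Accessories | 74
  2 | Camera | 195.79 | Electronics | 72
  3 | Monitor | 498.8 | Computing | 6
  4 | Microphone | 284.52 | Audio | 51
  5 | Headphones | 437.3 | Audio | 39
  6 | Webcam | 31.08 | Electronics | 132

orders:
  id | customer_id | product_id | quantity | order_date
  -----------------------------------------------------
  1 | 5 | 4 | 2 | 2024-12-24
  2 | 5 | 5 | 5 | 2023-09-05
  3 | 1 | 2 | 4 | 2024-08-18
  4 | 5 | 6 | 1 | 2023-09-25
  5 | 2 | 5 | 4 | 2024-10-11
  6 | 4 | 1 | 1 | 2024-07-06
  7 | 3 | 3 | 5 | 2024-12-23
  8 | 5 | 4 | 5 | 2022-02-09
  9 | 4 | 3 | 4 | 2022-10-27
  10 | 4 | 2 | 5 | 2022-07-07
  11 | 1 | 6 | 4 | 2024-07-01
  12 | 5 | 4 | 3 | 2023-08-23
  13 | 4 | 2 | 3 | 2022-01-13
SELECT c.id, p.name AS product, c.order_date FROM orders c JOIN products p ON c.product_id = p.id

Execution result:
id | product | order_date
1 | Microphone | 2024-12-24
2 | Headphones | 2023-09-05
3 | Camera | 2024-08-18
4 | Webcam | 2023-09-25
5 | Headphones | 2024-10-11
6 | Keyboard | 2024-07-06
7 | Monitor | 2024-12-23
8 | Microphone | 2022-02-09
9 | Monitor | 2022-10-27
10 | Camera | 2022-07-07
11 | Webcam | 2024-07-01
12 | Microphone | 2023-08-23
13 | Camera | 2022-01-13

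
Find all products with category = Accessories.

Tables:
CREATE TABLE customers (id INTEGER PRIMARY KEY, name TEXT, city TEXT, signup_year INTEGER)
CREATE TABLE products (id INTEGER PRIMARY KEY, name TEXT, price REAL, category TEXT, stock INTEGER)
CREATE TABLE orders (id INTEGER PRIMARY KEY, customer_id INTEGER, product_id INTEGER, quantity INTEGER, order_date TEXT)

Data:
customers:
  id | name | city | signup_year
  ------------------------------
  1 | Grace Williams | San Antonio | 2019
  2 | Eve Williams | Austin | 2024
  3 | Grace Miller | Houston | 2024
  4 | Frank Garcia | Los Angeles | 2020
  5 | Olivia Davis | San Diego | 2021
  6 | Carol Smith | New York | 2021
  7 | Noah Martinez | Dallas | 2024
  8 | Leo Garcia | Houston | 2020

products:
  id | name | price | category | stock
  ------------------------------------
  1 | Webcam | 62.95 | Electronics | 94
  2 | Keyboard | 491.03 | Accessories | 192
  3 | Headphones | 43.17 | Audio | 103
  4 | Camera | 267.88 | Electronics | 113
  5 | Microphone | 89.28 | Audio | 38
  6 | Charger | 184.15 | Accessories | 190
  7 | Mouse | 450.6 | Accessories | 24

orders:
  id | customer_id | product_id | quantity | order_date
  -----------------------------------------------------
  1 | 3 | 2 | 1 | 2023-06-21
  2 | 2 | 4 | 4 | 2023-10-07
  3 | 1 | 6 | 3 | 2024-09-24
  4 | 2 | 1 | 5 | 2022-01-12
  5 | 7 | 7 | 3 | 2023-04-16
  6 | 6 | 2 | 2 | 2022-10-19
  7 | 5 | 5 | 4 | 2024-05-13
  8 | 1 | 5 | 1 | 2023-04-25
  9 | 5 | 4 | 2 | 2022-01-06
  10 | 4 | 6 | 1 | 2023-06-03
SELECT name, category FROM products WHERE category = 'Accessories'

Execution result:
name | category
Keyboard | Accessories
Charger | Accessories
Mouse | Accessories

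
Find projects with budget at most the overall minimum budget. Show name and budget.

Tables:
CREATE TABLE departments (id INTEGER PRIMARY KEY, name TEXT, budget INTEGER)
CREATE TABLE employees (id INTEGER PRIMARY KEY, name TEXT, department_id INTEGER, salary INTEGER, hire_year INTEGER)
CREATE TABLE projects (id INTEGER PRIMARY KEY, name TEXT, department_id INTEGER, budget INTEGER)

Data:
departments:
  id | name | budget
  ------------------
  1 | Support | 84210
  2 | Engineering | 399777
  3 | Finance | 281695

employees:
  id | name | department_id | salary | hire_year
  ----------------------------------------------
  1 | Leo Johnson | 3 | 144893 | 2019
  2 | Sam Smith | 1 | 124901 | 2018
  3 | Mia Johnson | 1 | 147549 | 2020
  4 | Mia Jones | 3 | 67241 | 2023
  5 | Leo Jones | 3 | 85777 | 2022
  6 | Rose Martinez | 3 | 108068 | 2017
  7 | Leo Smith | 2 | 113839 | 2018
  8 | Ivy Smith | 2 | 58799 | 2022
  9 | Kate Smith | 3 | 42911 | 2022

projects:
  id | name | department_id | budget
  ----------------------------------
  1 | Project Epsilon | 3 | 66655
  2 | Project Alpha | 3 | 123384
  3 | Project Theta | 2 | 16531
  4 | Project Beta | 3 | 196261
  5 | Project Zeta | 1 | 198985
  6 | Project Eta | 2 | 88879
SELECT name, budget FROM projects WHERE budget <= (SELECT MIN(budget) FROM projects)

Execution result:
name | budget
Project Theta | 16531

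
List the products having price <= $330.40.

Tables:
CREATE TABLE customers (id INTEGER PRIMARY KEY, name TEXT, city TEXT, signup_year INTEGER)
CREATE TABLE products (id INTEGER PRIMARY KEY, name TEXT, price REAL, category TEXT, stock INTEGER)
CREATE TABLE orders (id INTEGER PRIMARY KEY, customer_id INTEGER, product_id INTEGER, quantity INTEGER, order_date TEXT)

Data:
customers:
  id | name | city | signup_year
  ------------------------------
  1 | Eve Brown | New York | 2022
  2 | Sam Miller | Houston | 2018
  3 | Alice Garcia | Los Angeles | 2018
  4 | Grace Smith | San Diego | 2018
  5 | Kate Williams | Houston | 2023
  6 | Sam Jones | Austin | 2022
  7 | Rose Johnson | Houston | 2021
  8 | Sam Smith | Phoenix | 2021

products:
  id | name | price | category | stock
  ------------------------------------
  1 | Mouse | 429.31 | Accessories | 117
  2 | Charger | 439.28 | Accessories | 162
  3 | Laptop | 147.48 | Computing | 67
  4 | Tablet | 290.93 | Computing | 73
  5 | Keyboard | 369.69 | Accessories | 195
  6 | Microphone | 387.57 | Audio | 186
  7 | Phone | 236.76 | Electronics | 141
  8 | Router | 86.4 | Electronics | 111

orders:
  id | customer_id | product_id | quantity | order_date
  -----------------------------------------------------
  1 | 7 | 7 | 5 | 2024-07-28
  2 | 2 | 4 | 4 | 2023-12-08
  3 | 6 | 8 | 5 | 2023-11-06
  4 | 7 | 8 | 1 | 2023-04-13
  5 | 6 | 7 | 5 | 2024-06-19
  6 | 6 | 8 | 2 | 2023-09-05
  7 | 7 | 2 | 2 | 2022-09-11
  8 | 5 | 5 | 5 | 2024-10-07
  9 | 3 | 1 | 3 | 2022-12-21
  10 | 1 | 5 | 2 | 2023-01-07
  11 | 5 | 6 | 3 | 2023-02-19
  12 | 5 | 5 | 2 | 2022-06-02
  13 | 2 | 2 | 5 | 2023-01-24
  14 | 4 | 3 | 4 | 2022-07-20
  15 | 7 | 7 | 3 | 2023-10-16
SELECT name, price FROM products WHERE price <= 330.4

Execution result:
name | price
Laptop | 147.48
Tablet | 290.93
Phone | 236.76
Router | 86.40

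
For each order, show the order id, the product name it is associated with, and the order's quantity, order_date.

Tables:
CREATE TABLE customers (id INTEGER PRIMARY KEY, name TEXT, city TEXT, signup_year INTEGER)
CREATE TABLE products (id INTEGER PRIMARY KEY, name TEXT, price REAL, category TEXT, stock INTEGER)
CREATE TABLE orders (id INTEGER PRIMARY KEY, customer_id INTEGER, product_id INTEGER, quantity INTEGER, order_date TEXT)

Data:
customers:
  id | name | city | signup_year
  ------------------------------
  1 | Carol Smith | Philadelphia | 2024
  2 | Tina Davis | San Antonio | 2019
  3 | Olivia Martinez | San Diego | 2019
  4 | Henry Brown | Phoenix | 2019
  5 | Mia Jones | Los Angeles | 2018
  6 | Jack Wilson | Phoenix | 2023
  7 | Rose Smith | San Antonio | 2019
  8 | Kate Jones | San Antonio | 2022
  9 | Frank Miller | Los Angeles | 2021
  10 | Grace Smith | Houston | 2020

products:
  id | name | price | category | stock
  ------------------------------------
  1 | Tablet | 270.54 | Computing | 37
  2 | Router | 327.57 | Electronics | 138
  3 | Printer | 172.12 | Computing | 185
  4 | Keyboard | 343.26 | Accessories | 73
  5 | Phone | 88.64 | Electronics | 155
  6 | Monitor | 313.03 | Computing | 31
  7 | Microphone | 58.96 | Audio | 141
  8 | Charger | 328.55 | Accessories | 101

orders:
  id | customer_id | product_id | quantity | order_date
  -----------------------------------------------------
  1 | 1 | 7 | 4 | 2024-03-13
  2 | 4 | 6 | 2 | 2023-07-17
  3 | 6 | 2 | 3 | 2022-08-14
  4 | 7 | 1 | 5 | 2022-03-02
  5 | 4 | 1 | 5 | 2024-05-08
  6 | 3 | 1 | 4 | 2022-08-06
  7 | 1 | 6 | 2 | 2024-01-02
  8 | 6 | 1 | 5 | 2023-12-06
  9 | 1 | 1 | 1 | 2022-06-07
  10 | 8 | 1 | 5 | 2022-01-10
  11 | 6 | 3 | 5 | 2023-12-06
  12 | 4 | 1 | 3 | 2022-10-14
SELECT c.id, p.name AS product, c.quantity, c.order_date FROM orders c JOIN products p ON c.product_id = p.id

Execution result:
id | product | quantity | order_date
1 | Microphone | 4 | 2024-03-13
2 | Monitor | 2 | 2023-07-17
3 | Router | 3 | 2022-08-14
4 | Tablet | 5 | 2022-03-02
5 | Tablet | 5 | 2024-05-08
6 | Tablet | 4 | 2022-08-06
7 | Monitor | 2 | 2024-01-02
8 | Tablet | 5 | 2023-12-06
9 | Tablet | 1 | 2022-06-07
10 | Tablet | 5 | 2022-01-10
11 | Printer | 5 | 2023-12-06
12 | Tablet | 3 | 2022-10-14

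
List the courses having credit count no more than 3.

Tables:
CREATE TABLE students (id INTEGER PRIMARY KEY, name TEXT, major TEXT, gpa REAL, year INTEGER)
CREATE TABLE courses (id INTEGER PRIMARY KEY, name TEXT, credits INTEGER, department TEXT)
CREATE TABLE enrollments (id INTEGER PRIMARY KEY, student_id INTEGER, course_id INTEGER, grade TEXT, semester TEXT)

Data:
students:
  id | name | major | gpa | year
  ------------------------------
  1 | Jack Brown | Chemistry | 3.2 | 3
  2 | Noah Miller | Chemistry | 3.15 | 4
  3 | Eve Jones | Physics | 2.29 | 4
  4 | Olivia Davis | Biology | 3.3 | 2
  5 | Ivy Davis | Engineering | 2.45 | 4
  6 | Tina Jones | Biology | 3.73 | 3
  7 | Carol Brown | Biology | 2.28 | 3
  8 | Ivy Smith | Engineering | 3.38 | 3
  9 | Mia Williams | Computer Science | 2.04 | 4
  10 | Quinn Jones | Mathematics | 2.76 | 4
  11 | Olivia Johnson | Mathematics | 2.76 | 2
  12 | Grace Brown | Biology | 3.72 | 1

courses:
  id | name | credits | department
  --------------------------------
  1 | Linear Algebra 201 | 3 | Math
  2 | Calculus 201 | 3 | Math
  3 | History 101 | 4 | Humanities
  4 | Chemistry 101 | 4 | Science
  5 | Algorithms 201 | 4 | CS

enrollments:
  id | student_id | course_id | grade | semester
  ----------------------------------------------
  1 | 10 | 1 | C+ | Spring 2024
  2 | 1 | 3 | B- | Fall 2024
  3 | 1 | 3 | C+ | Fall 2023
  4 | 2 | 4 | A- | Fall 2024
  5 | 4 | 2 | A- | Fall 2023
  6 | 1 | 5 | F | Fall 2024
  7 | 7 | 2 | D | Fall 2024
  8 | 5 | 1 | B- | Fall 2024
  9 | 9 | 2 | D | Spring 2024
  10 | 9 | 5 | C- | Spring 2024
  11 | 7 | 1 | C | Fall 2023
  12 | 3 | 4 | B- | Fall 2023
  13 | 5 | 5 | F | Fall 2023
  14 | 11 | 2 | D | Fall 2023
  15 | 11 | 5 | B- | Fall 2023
SELECT name, credits FROM courses WHERE credits <= 3

Execution result:
name | credits
Linear Algebra 201 | 3
Calculus 201 | 3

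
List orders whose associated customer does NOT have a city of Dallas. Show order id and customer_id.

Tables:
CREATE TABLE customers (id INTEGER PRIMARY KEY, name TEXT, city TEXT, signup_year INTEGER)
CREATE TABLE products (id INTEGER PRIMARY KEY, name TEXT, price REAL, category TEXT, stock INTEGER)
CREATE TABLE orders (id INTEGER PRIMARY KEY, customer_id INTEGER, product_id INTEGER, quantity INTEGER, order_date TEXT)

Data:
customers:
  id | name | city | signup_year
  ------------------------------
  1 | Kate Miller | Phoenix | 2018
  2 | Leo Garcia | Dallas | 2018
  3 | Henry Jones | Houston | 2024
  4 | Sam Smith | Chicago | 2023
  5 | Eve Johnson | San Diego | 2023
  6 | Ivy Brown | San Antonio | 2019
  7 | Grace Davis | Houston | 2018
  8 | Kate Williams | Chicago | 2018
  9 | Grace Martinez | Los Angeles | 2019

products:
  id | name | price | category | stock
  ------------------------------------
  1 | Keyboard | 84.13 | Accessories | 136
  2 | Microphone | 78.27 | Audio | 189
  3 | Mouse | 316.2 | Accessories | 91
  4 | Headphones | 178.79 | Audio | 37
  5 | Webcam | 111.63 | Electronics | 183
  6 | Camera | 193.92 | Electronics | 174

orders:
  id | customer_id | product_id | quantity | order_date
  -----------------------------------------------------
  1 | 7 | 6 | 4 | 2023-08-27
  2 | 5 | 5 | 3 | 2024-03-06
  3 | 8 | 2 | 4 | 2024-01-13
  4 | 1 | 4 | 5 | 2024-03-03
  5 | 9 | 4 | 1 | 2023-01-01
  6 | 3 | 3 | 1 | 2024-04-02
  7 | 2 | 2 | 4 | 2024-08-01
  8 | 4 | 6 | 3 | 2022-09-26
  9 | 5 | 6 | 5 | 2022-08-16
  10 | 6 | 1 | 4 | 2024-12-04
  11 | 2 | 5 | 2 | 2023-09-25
SELECT id, customer_id FROM orders WHERE customer_id NOT IN (SELECT id FROM customers WHERE city = 'Dallas')

Execution result:
id | customer_id
1 | 7
2 | 5
3 | 8
4 | 1
5 | 9
6 | 3
8 | 4
9 | 5
10 | 6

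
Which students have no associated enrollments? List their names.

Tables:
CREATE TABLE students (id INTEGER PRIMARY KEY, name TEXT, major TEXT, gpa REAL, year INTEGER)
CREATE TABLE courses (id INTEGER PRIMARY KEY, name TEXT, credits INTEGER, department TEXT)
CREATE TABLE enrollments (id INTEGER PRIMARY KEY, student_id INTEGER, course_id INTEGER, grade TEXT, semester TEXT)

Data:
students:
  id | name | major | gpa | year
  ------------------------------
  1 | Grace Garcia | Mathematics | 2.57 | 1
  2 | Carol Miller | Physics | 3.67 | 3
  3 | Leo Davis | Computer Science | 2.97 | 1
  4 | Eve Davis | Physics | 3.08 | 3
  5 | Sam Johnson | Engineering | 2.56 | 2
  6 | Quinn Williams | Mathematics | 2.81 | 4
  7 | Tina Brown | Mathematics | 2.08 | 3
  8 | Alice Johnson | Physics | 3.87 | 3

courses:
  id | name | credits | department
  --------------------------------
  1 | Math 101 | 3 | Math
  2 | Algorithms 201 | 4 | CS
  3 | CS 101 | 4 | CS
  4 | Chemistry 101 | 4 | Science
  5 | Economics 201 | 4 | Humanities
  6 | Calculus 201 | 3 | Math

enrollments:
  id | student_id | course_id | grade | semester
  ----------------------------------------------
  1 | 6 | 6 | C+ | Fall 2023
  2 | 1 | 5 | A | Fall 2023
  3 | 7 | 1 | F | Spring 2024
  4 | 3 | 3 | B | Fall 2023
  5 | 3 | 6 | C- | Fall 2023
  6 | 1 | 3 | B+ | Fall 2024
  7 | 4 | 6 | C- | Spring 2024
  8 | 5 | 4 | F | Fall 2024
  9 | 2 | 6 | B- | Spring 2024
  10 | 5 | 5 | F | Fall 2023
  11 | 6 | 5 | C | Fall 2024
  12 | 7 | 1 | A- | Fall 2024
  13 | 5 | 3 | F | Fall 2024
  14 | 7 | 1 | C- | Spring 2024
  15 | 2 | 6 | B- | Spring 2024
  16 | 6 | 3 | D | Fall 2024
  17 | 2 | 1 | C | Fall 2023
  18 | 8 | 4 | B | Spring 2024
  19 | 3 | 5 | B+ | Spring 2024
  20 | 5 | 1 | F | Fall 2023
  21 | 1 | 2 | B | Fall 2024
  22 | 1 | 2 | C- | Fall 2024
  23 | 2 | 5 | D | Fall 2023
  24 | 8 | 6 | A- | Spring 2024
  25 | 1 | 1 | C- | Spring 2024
SELECT p.name FROM students p LEFT JOIN enrollments c ON c.student_id = p.id WHERE c.id IS NULL

Execution result:
(no rows)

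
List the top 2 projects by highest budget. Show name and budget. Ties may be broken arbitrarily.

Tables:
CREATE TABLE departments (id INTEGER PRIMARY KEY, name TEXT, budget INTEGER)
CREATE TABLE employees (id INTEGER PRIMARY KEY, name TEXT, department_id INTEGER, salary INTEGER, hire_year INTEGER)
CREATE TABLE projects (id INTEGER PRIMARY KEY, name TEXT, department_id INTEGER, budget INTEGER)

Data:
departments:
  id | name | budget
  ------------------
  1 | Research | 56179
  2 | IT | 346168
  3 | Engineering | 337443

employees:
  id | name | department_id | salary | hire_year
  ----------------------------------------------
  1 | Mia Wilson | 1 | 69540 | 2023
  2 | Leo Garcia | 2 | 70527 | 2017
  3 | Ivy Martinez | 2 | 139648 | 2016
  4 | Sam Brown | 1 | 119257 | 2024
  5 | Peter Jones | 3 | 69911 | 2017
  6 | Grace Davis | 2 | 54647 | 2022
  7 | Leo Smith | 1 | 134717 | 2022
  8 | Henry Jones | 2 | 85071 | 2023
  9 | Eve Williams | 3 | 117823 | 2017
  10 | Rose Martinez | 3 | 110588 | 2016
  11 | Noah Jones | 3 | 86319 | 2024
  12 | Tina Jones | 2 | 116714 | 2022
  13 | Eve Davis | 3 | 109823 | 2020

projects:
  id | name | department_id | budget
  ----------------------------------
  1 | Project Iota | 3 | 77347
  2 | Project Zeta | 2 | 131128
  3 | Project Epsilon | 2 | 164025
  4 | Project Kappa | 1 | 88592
SELECT name, budget FROM projects ORDER BY budget DESC LIMIT 2

Execution result:
name | budget
Project Epsilon | 164025
Project Zeta | 131128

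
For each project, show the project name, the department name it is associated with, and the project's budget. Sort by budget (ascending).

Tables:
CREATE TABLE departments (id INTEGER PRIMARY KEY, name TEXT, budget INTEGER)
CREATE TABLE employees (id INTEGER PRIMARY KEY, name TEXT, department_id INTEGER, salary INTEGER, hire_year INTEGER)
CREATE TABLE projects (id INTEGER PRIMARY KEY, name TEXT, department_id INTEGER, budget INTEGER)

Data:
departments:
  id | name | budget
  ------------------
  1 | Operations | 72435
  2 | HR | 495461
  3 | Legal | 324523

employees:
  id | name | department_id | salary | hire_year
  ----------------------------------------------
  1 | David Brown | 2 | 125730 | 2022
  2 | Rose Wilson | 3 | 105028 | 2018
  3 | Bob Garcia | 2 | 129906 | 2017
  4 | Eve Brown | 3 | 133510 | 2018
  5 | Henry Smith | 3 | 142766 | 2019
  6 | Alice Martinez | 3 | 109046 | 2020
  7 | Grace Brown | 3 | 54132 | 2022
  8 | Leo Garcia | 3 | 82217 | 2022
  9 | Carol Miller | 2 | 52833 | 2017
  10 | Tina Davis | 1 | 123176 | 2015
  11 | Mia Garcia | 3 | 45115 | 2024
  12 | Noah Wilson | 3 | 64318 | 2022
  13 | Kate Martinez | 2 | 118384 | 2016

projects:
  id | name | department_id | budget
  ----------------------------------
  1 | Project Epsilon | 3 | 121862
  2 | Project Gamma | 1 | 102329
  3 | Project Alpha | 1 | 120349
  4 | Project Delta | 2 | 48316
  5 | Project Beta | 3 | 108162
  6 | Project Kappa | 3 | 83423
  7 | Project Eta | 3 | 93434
SELECT c.name, p.name AS department, c.budget FROM projects c JOIN departments p ON c.department_id = p.id ORDER BY c.budget ASC

Execution result:
name | department | budget
Project Delta | HR | 48316
Project Kappa | Legal | 83423
Project Eta | Legal | 93434
Project Gamma | Operations | 102329
Project Beta | Legal | 108162
Project Alpha | Operations | 120349
Project Epsilon | Legal | 121862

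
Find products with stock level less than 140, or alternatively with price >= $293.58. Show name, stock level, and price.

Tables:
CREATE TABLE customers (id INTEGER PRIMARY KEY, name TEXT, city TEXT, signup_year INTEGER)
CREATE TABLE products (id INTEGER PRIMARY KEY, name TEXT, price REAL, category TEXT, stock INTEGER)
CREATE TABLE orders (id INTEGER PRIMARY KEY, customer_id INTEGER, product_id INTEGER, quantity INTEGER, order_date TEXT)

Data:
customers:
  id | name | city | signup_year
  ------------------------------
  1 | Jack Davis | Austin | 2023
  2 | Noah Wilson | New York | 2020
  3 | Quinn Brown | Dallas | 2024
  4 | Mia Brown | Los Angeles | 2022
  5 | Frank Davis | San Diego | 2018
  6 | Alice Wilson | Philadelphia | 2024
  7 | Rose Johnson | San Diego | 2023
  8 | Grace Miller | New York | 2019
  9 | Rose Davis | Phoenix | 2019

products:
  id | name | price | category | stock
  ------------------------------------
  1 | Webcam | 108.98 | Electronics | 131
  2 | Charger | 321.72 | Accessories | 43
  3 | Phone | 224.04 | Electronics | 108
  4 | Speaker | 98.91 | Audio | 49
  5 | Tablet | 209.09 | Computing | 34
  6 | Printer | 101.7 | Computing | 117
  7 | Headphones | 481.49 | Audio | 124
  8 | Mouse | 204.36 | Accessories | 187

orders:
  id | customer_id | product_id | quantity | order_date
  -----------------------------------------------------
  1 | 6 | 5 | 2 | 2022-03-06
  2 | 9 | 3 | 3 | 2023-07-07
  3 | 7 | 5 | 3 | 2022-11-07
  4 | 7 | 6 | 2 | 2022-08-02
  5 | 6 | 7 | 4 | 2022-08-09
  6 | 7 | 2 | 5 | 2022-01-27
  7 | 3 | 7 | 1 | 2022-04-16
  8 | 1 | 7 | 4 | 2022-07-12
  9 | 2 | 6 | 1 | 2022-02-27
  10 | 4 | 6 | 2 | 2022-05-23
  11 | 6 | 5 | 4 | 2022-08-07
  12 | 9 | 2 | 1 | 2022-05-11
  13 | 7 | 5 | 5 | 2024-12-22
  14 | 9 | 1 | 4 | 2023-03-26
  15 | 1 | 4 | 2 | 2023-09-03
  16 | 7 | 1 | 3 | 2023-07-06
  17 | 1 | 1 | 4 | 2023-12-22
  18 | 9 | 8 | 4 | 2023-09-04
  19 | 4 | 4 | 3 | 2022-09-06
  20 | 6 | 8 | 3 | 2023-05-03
SELECT name, stock, price FROM products WHERE stock < 140 OR price >= 293.58

Execution result:
name | stock | price
Webcam | 131 | 108.98
Charger | 43 | 321.72
Phone | 108 | 224.04
Speaker | 49 | 98.91
Tablet | 34 | 209.09
Printer | 117 | 101.70
Headphones | 124 | 481.49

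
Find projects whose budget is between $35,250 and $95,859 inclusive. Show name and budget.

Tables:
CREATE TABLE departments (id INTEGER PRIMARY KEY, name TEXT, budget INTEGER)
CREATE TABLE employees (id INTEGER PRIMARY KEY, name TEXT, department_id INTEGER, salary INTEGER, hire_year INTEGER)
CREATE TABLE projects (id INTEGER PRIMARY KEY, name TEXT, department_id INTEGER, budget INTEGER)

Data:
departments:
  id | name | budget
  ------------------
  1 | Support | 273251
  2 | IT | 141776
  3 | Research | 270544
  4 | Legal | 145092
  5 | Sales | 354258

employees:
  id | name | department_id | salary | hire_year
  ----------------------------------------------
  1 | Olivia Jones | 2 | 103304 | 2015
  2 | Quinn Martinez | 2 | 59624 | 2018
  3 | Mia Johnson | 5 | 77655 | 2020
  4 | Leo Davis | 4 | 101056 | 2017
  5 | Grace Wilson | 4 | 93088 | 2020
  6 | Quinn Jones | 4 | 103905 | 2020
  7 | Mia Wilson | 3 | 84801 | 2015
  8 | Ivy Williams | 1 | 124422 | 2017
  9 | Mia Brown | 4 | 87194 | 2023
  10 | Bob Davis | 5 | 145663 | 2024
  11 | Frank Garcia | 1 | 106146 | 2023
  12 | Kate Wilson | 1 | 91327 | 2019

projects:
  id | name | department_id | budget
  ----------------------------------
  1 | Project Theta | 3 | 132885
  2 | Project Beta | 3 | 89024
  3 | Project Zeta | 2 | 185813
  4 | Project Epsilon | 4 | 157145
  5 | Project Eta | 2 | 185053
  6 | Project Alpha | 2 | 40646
SELECT name, budget FROM projects WHERE budget BETWEEN 35250 AND 95859

Execution result:
name | budget
Project Beta | 89024
Project Alpha | 40646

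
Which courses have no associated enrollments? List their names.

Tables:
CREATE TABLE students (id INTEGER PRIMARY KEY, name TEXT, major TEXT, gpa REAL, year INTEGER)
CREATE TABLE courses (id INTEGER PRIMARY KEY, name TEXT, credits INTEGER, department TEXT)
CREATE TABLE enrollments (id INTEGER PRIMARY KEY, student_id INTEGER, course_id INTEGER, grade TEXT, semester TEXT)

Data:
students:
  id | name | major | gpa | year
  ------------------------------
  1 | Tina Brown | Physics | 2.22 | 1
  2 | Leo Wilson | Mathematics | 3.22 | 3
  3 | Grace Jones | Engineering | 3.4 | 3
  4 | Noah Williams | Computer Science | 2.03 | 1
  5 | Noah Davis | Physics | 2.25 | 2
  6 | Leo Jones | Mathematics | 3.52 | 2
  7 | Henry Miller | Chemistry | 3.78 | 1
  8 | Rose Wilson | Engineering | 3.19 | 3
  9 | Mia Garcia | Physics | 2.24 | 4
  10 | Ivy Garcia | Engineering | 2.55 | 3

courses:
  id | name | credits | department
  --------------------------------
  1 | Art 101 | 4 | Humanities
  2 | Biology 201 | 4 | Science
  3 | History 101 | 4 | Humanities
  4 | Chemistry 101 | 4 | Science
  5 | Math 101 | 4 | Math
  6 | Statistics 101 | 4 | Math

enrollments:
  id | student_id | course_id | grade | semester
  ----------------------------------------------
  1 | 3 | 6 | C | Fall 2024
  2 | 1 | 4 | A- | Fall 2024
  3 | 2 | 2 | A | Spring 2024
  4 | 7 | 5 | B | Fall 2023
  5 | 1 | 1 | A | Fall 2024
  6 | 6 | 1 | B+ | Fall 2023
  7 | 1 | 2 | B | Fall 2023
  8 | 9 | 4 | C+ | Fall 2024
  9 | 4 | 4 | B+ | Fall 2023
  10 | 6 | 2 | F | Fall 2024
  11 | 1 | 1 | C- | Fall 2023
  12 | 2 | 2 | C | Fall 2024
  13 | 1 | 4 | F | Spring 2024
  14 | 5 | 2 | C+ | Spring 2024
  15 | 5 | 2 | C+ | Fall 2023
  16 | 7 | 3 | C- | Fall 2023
SELECT p.name FROM courses p LEFT JOIN enrollments c ON c.course_id = p.id WHERE c.id IS NULL

Execution result:
(no rows)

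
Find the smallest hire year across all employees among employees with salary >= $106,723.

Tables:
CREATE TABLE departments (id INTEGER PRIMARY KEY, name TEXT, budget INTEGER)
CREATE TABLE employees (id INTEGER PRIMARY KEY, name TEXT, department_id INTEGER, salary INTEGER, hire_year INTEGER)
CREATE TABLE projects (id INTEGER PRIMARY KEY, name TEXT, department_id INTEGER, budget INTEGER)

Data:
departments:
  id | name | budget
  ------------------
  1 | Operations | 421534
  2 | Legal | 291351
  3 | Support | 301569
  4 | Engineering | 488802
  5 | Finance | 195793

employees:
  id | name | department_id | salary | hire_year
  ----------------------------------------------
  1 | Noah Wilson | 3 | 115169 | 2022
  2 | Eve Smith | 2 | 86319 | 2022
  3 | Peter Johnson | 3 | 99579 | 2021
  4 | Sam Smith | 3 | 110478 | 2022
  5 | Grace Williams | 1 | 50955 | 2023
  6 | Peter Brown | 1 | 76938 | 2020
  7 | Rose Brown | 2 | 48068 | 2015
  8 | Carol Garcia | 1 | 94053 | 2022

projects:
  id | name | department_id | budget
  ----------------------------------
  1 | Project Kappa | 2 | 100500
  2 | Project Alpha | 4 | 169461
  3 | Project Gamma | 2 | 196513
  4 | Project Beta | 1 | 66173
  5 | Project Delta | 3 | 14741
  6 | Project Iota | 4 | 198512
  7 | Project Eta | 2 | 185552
SELECT MIN(hire_year) FROM employees WHERE salary >= 106723

Execution result:
2022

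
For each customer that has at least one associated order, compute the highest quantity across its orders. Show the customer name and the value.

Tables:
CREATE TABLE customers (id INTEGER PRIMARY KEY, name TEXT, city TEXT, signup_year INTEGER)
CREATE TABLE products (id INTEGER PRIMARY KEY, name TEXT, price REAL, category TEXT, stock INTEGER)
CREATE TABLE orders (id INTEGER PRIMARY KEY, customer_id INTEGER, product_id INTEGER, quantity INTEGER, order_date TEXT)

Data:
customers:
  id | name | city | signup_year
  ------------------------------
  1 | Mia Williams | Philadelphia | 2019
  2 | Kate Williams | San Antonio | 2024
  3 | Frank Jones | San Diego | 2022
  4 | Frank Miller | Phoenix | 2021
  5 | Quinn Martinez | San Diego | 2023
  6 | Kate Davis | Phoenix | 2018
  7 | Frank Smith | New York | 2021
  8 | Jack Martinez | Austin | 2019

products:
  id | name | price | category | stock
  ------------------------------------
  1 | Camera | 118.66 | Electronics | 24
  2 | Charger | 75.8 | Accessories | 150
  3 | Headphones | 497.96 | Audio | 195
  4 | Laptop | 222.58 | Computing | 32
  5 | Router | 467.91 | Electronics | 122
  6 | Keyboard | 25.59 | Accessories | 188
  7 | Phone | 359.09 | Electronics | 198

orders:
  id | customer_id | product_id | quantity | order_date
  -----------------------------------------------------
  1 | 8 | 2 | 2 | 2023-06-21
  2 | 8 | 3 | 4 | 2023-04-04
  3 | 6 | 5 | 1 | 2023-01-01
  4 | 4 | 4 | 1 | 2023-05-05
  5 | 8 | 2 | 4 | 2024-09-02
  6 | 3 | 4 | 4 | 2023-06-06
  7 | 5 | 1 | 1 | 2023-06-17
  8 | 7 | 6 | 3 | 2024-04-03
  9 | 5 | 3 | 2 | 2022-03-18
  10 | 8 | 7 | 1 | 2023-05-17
SELECT p.name, MAX(c.quantity) AS max_quantity FROM orders c JOIN customers p ON c.customer_id = p.id GROUP BY p.id, p.name

Execution result:
name | max_quantity
Frank Jones | 4
Frank Miller | 1
Quinn Martinez | 2
Kate Davis | 1
Frank Smith | 3
Jack Martinez | 4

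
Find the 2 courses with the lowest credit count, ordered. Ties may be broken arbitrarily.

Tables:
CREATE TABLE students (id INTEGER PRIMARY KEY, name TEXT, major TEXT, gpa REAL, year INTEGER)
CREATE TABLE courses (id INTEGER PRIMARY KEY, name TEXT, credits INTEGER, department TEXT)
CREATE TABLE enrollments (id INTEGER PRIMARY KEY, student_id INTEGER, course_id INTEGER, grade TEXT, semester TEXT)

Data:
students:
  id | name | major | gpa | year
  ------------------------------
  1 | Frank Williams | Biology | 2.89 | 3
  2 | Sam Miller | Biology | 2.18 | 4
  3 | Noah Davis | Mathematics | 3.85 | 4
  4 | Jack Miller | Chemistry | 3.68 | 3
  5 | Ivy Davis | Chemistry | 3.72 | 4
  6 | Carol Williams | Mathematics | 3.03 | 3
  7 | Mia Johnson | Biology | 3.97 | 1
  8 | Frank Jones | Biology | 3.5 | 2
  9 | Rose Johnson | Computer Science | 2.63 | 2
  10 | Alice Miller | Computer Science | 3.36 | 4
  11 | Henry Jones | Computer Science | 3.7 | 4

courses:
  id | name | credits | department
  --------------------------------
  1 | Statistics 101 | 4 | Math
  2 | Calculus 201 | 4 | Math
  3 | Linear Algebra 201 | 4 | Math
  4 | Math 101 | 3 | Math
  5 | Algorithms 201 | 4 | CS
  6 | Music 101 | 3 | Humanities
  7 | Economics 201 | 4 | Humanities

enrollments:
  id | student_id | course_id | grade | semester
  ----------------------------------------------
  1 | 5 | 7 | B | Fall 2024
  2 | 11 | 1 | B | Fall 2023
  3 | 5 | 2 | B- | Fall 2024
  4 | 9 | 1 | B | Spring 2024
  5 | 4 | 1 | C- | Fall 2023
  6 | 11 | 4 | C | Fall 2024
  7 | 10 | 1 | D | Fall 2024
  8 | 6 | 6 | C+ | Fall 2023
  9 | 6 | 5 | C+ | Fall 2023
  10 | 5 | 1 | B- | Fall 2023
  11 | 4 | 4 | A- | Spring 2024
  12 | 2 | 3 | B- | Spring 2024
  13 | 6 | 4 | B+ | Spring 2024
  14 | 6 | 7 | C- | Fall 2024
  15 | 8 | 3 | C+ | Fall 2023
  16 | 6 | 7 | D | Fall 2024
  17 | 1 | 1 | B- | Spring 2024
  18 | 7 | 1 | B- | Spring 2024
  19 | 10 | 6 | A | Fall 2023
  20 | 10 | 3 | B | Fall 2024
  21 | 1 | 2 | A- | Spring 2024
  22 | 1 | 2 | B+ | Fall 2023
SELECT name, credits FROM courses ORDER BY credits ASC LIMIT 2

Execution result:
name | credits
Math 101 | 3
Music 101 | 3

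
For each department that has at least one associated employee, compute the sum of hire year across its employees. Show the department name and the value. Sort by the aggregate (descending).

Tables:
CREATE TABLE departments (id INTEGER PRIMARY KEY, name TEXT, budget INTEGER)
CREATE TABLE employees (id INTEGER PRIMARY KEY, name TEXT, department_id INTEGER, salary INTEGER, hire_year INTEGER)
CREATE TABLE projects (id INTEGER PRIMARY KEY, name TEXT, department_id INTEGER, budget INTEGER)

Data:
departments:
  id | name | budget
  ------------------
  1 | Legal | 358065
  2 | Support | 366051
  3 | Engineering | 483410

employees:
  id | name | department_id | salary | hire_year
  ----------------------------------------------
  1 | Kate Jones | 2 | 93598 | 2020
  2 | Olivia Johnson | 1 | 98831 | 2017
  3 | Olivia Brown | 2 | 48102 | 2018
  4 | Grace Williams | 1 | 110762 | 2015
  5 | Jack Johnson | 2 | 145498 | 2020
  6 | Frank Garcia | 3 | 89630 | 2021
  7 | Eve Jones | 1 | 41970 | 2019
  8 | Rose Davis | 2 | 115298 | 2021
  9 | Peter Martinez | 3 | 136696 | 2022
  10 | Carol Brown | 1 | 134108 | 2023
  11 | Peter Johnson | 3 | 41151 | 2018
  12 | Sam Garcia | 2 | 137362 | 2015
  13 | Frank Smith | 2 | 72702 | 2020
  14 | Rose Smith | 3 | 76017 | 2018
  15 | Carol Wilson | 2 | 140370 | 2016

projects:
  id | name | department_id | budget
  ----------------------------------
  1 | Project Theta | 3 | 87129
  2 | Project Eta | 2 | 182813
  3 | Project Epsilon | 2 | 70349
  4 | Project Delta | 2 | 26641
SELECT p.name, SUM(c.hire_year) AS sum_hire_year FROM employees c JOIN departments p ON c.department_id = p.id GROUP BY p.id, p.name ORDER BY sum_hire_year DESC

Execution result:
name | sum_hire_year
Support | 14130
Engineering | 8079
Legal | 8074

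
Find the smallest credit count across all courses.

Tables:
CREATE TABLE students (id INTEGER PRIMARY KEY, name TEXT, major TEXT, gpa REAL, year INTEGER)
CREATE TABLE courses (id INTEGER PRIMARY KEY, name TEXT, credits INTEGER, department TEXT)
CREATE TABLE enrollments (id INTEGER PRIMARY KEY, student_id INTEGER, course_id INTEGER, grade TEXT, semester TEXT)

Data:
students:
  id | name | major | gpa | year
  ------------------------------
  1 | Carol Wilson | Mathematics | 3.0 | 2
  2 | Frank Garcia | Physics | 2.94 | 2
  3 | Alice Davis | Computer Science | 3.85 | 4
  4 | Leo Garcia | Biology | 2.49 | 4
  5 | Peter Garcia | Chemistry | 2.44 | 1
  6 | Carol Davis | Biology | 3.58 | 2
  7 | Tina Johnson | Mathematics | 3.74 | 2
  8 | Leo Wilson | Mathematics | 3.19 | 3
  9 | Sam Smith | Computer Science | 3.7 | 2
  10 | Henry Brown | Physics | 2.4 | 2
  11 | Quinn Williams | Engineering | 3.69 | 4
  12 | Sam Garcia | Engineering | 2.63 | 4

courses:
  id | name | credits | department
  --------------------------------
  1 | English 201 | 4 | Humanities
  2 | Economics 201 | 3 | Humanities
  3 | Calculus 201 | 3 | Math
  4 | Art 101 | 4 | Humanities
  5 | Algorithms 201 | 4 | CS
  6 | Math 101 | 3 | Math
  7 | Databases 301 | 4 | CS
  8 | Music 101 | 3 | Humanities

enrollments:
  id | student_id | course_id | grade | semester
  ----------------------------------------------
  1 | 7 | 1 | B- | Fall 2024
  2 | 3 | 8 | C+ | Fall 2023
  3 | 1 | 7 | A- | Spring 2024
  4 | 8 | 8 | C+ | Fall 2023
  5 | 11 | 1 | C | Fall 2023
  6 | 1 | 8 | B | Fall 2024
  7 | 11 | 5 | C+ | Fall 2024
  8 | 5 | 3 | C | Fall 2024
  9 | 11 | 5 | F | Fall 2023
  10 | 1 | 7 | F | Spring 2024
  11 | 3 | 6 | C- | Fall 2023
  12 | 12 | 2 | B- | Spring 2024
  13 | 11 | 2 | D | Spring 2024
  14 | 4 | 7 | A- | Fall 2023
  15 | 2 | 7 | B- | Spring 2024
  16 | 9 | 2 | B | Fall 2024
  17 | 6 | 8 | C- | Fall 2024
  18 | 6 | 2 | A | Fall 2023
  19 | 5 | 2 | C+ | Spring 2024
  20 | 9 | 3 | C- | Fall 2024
SELECT MIN(credits) FROM courses

Execution result:
3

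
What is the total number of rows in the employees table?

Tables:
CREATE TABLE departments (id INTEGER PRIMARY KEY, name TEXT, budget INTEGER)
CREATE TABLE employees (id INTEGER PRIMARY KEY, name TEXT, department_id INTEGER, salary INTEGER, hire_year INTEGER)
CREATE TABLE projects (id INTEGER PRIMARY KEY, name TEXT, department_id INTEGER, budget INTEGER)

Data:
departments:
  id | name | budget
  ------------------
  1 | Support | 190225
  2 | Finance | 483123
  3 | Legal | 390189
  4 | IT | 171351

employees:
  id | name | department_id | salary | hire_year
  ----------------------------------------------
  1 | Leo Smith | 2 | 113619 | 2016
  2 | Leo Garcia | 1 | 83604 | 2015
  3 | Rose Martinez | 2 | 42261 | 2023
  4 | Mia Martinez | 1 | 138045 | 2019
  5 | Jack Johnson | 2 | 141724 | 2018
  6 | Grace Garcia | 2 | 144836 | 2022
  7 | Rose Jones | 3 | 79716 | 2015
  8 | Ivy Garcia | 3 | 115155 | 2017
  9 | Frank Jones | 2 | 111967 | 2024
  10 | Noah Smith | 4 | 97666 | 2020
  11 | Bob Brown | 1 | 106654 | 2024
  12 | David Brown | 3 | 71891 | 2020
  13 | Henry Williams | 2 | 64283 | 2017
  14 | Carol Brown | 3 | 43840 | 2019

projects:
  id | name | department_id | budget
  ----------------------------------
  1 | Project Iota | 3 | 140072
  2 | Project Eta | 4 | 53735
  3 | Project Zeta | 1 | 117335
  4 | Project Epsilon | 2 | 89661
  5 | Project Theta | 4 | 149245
SELECT COUNT(*) FROM employees

Execution result:
14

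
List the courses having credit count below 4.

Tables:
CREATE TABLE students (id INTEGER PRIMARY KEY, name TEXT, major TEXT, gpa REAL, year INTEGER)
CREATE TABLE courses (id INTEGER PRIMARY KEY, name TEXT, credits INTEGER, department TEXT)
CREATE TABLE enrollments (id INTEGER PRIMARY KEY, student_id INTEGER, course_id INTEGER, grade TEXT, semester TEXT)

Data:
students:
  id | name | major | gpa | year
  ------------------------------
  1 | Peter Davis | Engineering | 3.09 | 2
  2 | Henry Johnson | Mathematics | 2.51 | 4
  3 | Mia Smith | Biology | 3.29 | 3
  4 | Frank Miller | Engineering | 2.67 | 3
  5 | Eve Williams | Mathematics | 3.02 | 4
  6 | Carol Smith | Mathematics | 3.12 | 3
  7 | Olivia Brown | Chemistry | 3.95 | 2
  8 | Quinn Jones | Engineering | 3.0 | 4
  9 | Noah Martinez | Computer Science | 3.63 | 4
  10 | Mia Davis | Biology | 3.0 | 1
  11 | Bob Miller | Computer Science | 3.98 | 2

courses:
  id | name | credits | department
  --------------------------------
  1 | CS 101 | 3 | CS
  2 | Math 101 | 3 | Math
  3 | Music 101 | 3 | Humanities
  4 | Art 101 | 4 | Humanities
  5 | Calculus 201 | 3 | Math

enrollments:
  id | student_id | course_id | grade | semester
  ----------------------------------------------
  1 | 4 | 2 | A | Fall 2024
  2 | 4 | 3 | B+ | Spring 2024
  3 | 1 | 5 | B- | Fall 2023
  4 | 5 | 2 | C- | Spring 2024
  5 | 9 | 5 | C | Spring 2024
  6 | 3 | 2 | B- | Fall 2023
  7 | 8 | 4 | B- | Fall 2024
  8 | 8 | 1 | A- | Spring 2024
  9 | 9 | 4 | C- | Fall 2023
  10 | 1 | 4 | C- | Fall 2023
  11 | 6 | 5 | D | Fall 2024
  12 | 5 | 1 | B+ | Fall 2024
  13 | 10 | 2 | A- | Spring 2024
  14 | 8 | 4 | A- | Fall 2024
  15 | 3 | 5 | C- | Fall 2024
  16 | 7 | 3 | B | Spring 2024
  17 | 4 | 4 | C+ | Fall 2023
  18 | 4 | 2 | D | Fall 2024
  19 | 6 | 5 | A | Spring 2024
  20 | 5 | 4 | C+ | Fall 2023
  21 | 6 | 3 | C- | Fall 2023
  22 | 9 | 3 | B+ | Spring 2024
SELECT name, credits FROM courses WHERE credits < 4

Execution result:
name | credits
CS 101 | 3
Math 101 | 3
Music 101 | 3
Calculus 201 | 3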